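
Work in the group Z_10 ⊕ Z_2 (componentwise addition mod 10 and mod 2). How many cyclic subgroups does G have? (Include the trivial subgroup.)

Group the elements of G by the cyclic subgroup they generate; each cyclic subgroup of order d accounts for φ(d) elements.
Cyclic subgroups by order — order 1: 1; order 2: 3; order 5: 1; order 10: 3.
Total: 8.

8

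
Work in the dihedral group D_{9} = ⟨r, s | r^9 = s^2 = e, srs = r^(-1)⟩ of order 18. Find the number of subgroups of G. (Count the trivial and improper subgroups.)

16

|G| = 18, so by Lagrange every subgroup order divides 18. Divisors: 1, 2, 3, 6, 9, 18.
Subgroups by order — order 1: 1; order 2: 9; order 3: 1; order 6: 3; order 9: 1; order 18: 1.
Total: 1 + 9 + 1 + 3 + 1 + 1 = 16.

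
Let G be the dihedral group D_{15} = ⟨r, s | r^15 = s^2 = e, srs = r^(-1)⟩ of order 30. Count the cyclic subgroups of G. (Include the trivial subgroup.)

19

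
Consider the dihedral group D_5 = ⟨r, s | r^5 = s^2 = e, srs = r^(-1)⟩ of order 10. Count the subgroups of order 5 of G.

|G| = 10 and 5 | 10, so subgroups of order 5 are possible by Lagrange.
The subgroups of order 5 are: {e, r, r^2, r^3, r^4}.
So G has 1 subgroup of order 5.

1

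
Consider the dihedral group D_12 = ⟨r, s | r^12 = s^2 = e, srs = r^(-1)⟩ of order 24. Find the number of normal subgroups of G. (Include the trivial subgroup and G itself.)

9

G has 34 subgroups. Checking conjugation-invariance by order — order 1: 1/1 normal; order 2: 1/13 normal; order 3: 1/1 normal; order 4: 1/7 normal; order 6: 1/5 normal; order 8: 0/3 normal; order 12: 3/3 normal; order 24: 1/1 normal.
Total normal subgroups: 9.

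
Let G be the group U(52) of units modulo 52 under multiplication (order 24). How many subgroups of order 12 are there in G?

|G| = 24 and 12 | 24, so subgroups of order 12 are possible by Lagrange.
The subgroups of order 12 are: {1, 7, 9, 11, 15, 17, 19, 25, 29, 31, 47, 49}; {1, 5, 9, 17, 21, 25, 29, 33, 37, 41, 45, 49}; {1, 3, 9, 17, 23, 25, 27, 29, 35, 43, 49, 51}.
So G has 3 subgroups of order 12.

3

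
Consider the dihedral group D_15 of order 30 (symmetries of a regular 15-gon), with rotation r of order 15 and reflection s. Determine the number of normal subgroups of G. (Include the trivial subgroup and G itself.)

G has 28 subgroups. Checking conjugation-invariance by order — order 1: 1/1 normal; order 2: 0/15 normal; order 3: 1/1 normal; order 5: 1/1 normal; order 6: 0/5 normal; order 10: 0/3 normal; order 15: 1/1 normal; order 30: 1/1 normal.
Total normal subgroups: 5.

5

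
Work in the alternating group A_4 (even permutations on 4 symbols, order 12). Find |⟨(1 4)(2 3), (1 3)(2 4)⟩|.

4

|⟨(1 4)(2 3)⟩| = 2 and |⟨(1 3)(2 4)⟩| = 2, so |H| is a multiple of lcm(2, 2) = 2 and divides |G| = 12.
Closing under the operation: H = {e, (1 2)(3 4), (1 3)(2 4), (1 4)(2 3)}, so |H| = 4.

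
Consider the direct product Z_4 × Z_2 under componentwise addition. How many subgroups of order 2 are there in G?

|G| = 8 and 2 | 8, so subgroups of order 2 are possible by Lagrange.
The subgroups of order 2 are: {(0,0), (0,1)}; {(0,0), (2,0)}; {(0,0), (2,1)}.
So G has 3 subgroups of order 2.

3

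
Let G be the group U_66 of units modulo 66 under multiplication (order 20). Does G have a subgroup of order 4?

Yes

4 | 20. A subgroup of order 4 is {1, 23, 43, 65}.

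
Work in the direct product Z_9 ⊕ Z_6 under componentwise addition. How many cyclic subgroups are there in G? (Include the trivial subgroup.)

Group the elements of G by the cyclic subgroup they generate; each cyclic subgroup of order d accounts for φ(d) elements.
Cyclic subgroups by order — order 1: 1; order 2: 1; order 3: 4; order 6: 4; order 9: 3; order 18: 3.
Total: 16.

16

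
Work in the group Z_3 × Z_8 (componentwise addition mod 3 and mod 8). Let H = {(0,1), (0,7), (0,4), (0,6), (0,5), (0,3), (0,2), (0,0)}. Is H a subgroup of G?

Yes

|H| = 8 divides |G| = 24, consistent with Lagrange.
H contains the identity, every element's inverse is in H, and H is closed under +: it is a subgroup.
In fact H = ⟨(0,1)⟩.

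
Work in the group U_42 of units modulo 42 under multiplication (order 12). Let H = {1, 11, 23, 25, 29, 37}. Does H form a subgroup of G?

|H| = 6 divides |G| = 12, consistent with Lagrange.
H contains the identity, every element's inverse is in H, and H is closed under ·: it is a subgroup.
In fact H = ⟨23⟩.

Yes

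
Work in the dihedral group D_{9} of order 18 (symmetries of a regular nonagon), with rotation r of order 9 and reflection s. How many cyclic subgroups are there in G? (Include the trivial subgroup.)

A cyclic subgroup of order d is generated by each of its φ(d) elements of order d, so the cyclic subgroups of order d number (#elements of order d)/φ(d).
Cyclic subgroups by order — order 1: 1; order 2: 9; order 3: 1; order 9: 1.
Total: 12.

12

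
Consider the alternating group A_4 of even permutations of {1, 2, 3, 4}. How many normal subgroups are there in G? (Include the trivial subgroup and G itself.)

G has 10 subgroups. Checking conjugation-invariance by order — order 1: 1/1 normal; order 2: 0/3 normal; order 3: 0/4 normal; order 4: 1/1 normal; order 12: 1/1 normal.
Total normal subgroups: 3.

3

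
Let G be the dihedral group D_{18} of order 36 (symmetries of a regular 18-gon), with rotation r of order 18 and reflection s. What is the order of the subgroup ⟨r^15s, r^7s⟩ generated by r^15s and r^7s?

18

|⟨r^15s⟩| = 2 and |⟨r^7s⟩| = 2, so |H| is a multiple of lcm(2, 2) = 2 and divides |G| = 36.
Closing under the operation: H = {e, r^2, r^4, r^6, r^8, r^10, r^12, r^14, r^16, rs, r^3s, r^5s, r^7s, r^9s, r^11s, r^13s, r^15s, r^17s}, so |H| = 18.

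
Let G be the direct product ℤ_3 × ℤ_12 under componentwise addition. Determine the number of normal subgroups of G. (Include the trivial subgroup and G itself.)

G is abelian, so every subgroup is normal.
G has 18 subgroups in total, hence 18 normal subgroups.

18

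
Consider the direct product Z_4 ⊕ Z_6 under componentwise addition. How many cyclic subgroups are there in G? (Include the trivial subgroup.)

Each element a generates a cyclic subgroup ⟨a⟩; distinct elements may generate the same one (a cyclic group of order d has φ(d) generators).
Cyclic subgroups by order — order 1: 1; order 2: 3; order 3: 1; order 4: 2; order 6: 3; order 12: 2.
Total: 12.

12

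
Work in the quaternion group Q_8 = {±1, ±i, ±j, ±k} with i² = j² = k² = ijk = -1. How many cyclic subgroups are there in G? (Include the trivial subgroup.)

5

A cyclic subgroup of order d is generated by each of its φ(d) elements of order d, so the cyclic subgroups of order d number (#elements of order d)/φ(d).
Cyclic subgroups by order — order 1: 1; order 2: 1; order 4: 3.
Total: 5.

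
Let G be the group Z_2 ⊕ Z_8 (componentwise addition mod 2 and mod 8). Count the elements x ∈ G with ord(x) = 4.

4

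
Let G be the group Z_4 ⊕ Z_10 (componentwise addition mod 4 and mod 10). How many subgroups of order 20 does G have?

3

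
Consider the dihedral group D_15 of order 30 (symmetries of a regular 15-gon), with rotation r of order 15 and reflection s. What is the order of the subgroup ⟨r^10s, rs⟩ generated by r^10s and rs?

10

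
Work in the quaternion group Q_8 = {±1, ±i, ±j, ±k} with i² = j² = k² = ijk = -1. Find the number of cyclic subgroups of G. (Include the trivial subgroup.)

Group the elements of G by the cyclic subgroup they generate; each cyclic subgroup of order d accounts for φ(d) elements.
Cyclic subgroups by order — order 1: 1; order 2: 1; order 4: 3.
Total: 5.

5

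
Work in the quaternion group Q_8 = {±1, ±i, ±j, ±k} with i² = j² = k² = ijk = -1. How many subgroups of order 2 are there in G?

|G| = 8 and 2 | 8, so subgroups of order 2 are possible by Lagrange.
The subgroups of order 2 are: {1, -1}.
So G has 1 subgroup of order 2.

1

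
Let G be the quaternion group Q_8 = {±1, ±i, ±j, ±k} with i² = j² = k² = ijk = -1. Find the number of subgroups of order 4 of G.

|G| = 8 and 4 | 8, so subgroups of order 4 are possible by Lagrange.
The subgroups of order 4 are: {1, -1, i, -i}; {1, -1, j, -j}; {1, -1, k, -k}.
So G has 3 subgroups of order 4.

3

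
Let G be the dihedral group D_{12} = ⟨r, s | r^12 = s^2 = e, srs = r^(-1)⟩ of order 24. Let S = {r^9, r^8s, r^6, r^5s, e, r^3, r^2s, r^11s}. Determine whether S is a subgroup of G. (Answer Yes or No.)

Yes

|S| = 8 divides |G| = 24, consistent with Lagrange.
S contains the identity, every element's inverse is in S, and S is closed under ·: it is a subgroup.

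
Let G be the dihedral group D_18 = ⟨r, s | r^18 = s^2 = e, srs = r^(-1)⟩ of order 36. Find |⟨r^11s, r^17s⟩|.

6

|⟨r^11s⟩| = 2 and |⟨r^17s⟩| = 2, so |H| is a multiple of lcm(2, 2) = 2 and divides |G| = 36.
Closing under the operation: H = {e, r^6, r^12, r^5s, r^11s, r^17s}, so |H| = 6.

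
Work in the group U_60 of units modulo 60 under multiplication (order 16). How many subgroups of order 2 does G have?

|G| = 16 and 2 | 16, so subgroups of order 2 are possible by Lagrange.
The subgroups of order 2 are: {1, 11}; {1, 19}; {1, 29}; {1, 31}; … (7 in all).
So G has 7 subgroups of order 2.

7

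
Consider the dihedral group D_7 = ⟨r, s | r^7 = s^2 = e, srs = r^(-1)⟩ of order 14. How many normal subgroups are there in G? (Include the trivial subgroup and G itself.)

G has 10 subgroups. Checking conjugation-invariance by order — order 1: 1/1 normal; order 2: 0/7 normal; order 7: 1/1 normal; order 14: 1/1 normal.
Total normal subgroups: 3.

3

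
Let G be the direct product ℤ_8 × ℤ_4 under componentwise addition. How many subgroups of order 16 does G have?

|G| = 32 and 16 | 32, so subgroups of order 16 are possible by Lagrange.
The subgroups of order 16 are: {(0,0), (0,1), (0,2), (0,3), (2,0), (2,1), (2,2), (2,3), (4,0), (4,1), (4,2), (4,3), (6,0), (6,1), (6,2), (6,3)}; {(0,0), (0,2), (1,0), (1,2), (2,0), (2,2), (3,0), (3,2), (4,0), (4,2), (5,0), (5,2), (6,0), (6,2), (7,0), (7,2)}; {(0,0), (0,2), (1,1), (1,3), (2,0), (2,2), (3,1), (3,3), (4,0), (4,2), (5,1), (5,3), (6,0), (6,2), (7,1), (7,3)}.
So G has 3 subgroups of order 16.

3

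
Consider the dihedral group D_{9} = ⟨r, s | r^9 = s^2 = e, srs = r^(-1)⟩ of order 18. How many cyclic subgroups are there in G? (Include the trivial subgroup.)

12

Each element a generates a cyclic subgroup ⟨a⟩; distinct elements may generate the same one (a cyclic group of order d has φ(d) generators).
Cyclic subgroups by order — order 1: 1; order 2: 9; order 3: 1; order 9: 1.
Total: 12.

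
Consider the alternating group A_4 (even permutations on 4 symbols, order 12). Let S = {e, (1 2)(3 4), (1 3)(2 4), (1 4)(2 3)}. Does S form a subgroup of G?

|S| = 4 divides |G| = 12, consistent with Lagrange.
S contains the identity, every element's inverse is in S, and S is closed under ∘: it is a subgroup.

Yes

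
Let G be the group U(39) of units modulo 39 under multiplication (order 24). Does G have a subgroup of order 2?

2 | 24. A subgroup of order 2 is {1, 14}.

Yes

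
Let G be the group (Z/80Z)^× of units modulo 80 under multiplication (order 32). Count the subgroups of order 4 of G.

19

|G| = 32 and 4 | 32, so subgroups of order 4 are possible by Lagrange.
The subgroups of order 4 are: {1, 11, 41, 51}; {1, 9, 13, 37}; {1, 17, 33, 49}; {1, 19, 41, 59}; … (19 in all).
So G has 19 subgroups of order 4.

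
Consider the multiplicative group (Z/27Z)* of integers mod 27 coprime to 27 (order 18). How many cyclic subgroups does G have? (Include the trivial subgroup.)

6

A cyclic subgroup of order d is generated by each of its φ(d) elements of order d, so the cyclic subgroups of order d number (#elements of order d)/φ(d).
Cyclic subgroups by order — order 1: 1; order 2: 1; order 3: 1; order 6: 1; order 9: 1; order 18: 1.
Total: 6.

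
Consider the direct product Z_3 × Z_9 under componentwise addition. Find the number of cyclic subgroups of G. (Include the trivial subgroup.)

Each element a generates a cyclic subgroup ⟨a⟩; distinct elements may generate the same one (a cyclic group of order d has φ(d) generators).
Cyclic subgroups by order — order 1: 1; order 3: 4; order 9: 3.
Total: 8.

8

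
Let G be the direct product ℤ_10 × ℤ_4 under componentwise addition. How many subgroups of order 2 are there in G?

3

|G| = 40 and 2 | 40, so subgroups of order 2 are possible by Lagrange.
The subgroups of order 2 are: {(0,0), (0,2)}; {(0,0), (5,0)}; {(0,0), (5,2)}.
So G has 3 subgroups of order 2.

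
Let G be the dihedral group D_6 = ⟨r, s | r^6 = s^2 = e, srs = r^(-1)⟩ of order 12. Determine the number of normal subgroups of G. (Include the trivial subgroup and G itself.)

G has 16 subgroups. Checking conjugation-invariance by order — order 1: 1/1 normal; order 2: 1/7 normal; order 3: 1/1 normal; order 4: 0/3 normal; order 6: 3/3 normal; order 12: 1/1 normal.
Total normal subgroups: 7.

7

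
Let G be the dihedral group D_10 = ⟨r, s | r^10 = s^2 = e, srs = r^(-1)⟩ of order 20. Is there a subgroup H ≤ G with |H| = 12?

12 does not divide |G| = 20, so by Lagrange no subgroup of order 12 exists.

No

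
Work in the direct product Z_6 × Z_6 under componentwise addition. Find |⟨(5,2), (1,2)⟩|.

|⟨(5,2)⟩| = 6 and |⟨(1,2)⟩| = 6, so |H| is a multiple of lcm(6, 6) = 6 and divides |G| = 36.
Closing under the operation: H = {(0,0), (0,2), (0,4), (1,0), (1,2), (1,4), (2,0), (2,2), (2,4), (3,0), (3,2), (3,4), (4,0), (4,2), (4,4), (5,0), (5,2), (5,4)}, so |H| = 18.

18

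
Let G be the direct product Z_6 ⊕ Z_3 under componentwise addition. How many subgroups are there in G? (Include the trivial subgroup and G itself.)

12

|G| = 18, so by Lagrange every subgroup order divides 18. Divisors: 1, 2, 3, 6, 9, 18.
Subgroups by order — order 1: 1; order 2: 1; order 3: 4; order 6: 4; order 9: 1; order 18: 1.
Total: 1 + 1 + 4 + 4 + 1 + 1 = 12.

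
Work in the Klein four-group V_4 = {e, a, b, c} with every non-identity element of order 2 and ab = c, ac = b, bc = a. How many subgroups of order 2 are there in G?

3

|G| = 4 and 2 | 4, so subgroups of order 2 are possible by Lagrange.
The subgroups of order 2 are: {e, a}; {e, b}; {e, c}.
So G has 3 subgroups of order 2.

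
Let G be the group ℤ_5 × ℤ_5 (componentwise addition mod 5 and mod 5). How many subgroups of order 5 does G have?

|G| = 25 and 5 | 25, so subgroups of order 5 are possible by Lagrange.
The subgroups of order 5 are: {(0,0), (0,1), (0,2), (0,3), (0,4)}; {(0,0), (1,0), (2,0), (3,0), (4,0)}; {(0,0), (1,1), (2,2), (3,3), (4,4)}; {(0,0), (1,2), (2,4), (3,1), (4,3)}; … (6 in all).
So G has 6 subgroups of order 5.

6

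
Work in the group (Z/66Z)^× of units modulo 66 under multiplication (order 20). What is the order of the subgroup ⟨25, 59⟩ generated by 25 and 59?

10

|⟨25⟩| = 5 and |⟨59⟩| = 10, so |H| is a multiple of lcm(5, 10) = 10 and divides |G| = 20.
Closing under the operation: H = {1, 5, 23, 25, 31, 37, 47, 49, 53, 59}, so |H| = 10.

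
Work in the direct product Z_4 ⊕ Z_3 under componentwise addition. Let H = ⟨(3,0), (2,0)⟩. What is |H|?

4

|⟨(3,0)⟩| = 4 and |⟨(2,0)⟩| = 2, so |H| is a multiple of lcm(4, 2) = 4 and divides |G| = 12.
Closing under the operation: H = {(0,0), (1,0), (2,0), (3,0)}, so |H| = 4.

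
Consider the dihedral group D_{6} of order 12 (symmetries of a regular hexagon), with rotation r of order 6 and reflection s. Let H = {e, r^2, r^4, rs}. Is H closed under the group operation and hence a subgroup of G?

Closure fails: r^4 · rs = r^5s ∉ H. So H is not a subgroup.

No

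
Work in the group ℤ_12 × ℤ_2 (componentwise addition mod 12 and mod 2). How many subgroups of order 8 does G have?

1

|G| = 24 and 8 | 24, so subgroups of order 8 are possible by Lagrange.
The subgroups of order 8 are: {(0,0), (0,1), (3,0), (3,1), (6,0), (6,1), (9,0), (9,1)}.
So G has 1 subgroup of order 8.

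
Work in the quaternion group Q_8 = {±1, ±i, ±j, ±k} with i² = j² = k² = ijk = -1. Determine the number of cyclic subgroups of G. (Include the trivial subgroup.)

5

Group the elements of G by the cyclic subgroup they generate; each cyclic subgroup of order d accounts for φ(d) elements.
Cyclic subgroups by order — order 1: 1; order 2: 1; order 4: 3.
Total: 5.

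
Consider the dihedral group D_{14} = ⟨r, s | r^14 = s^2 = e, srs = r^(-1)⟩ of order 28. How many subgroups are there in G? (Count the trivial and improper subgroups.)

|G| = 28, so by Lagrange every subgroup order divides 28. Divisors: 1, 2, 4, 7, 14, 28.
Subgroups by order — order 1: 1; order 2: 15; order 4: 7; order 7: 1; order 14: 3; order 28: 1.
Total: 1 + 15 + 7 + 1 + 3 + 1 = 28.

28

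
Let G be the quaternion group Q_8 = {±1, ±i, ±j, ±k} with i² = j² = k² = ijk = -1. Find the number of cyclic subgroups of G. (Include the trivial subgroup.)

5

Group the elements of G by the cyclic subgroup they generate; each cyclic subgroup of order d accounts for φ(d) elements.
Cyclic subgroups by order — order 1: 1; order 2: 1; order 4: 3.
Total: 5.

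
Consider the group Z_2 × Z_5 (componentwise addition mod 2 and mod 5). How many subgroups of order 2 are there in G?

1

|G| = 10 and 2 | 10, so subgroups of order 2 are possible by Lagrange.
The subgroups of order 2 are: {(0,0), (1,0)}.
So G has 1 subgroup of order 2.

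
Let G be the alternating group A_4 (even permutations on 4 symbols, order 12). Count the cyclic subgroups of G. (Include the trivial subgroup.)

A cyclic subgroup of order d is generated by each of its φ(d) elements of order d, so the cyclic subgroups of order d number (#elements of order d)/φ(d).
Cyclic subgroups by order — order 1: 1; order 2: 3; order 3: 4.
Total: 8.

8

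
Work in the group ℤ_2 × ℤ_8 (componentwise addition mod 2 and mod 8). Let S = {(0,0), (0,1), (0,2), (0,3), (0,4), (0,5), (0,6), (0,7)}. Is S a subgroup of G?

Yes

|S| = 8 divides |G| = 16, consistent with Lagrange.
S contains the identity, every element's inverse is in S, and S is closed under +: it is a subgroup.
In fact S = ⟨(0,1)⟩.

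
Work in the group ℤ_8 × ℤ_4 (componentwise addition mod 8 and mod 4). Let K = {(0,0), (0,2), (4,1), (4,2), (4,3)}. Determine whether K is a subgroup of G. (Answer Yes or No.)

No

|K| = 5 does not divide |G| = 32, so by Lagrange K is not a subgroup.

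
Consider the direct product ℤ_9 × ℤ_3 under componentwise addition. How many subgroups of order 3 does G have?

4

|G| = 27 and 3 | 27, so subgroups of order 3 are possible by Lagrange.
The subgroups of order 3 are: {(0,0), (0,1), (0,2)}; {(0,0), (3,0), (6,0)}; {(0,0), (3,1), (6,2)}; {(0,0), (3,2), (6,1)}.
So G has 4 subgroups of order 3.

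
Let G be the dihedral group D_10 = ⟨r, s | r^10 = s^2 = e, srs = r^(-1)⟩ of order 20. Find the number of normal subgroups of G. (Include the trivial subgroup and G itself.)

G has 22 subgroups. Checking conjugation-invariance by order — order 1: 1/1 normal; order 2: 1/11 normal; order 4: 0/5 normal; order 5: 1/1 normal; order 10: 3/3 normal; order 20: 1/1 normal.
Total normal subgroups: 7.

7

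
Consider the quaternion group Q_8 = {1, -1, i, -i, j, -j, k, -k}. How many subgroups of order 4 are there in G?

|G| = 8 and 4 | 8, so subgroups of order 4 are possible by Lagrange.
The subgroups of order 4 are: {1, -1, i, -i}; {1, -1, j, -j}; {1, -1, k, -k}.
So G has 3 subgroups of order 4.

3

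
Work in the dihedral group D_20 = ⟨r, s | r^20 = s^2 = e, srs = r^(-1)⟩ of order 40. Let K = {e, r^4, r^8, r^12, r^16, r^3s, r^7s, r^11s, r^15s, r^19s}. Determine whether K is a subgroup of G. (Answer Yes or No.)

Yes

|K| = 10 divides |G| = 40, consistent with Lagrange.
K contains the identity, every element's inverse is in K, and K is closed under ·: it is a subgroup.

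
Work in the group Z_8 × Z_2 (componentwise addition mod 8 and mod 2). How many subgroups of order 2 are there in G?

3

|G| = 16 and 2 | 16, so subgroups of order 2 are possible by Lagrange.
The subgroups of order 2 are: {(0,0), (0,1)}; {(0,0), (4,0)}; {(0,0), (4,1)}.
So G has 3 subgroups of order 2.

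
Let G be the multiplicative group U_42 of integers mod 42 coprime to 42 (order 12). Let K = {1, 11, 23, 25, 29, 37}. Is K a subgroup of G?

|K| = 6 divides |G| = 12, consistent with Lagrange.
K contains the identity, every element's inverse is in K, and K is closed under ·: it is a subgroup.
In fact K = ⟨23⟩.

Yes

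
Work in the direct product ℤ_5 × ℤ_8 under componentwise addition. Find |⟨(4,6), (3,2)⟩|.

20

|⟨(4,6)⟩| = 20 and |⟨(3,2)⟩| = 20, so |H| is a multiple of lcm(20, 20) = 20 and divides |G| = 40.
Closing under the operation: H = {(0,0), (0,2), (0,4), (0,6), (1,0), (1,2), (1,4), (1,6), (2,0), (2,2), (2,4), (2,6), (3,0), (3,2), (3,4), (3,6), (4,0), (4,2), (4,4), (4,6)}, so |H| = 20.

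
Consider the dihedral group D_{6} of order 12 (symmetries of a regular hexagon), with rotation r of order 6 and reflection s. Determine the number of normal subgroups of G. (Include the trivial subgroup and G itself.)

7

G has 16 subgroups. Checking conjugation-invariance by order — order 1: 1/1 normal; order 2: 1/7 normal; order 3: 1/1 normal; order 4: 0/3 normal; order 6: 3/3 normal; order 12: 1/1 normal.
Total normal subgroups: 7.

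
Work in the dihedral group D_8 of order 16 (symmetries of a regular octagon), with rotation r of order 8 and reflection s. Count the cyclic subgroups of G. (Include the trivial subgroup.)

12

A cyclic subgroup of order d is generated by each of its φ(d) elements of order d, so the cyclic subgroups of order d number (#elements of order d)/φ(d).
Cyclic subgroups by order — order 1: 1; order 2: 9; order 4: 1; order 8: 1.
Total: 12.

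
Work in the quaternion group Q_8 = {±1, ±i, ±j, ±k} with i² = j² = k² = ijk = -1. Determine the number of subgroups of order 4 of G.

3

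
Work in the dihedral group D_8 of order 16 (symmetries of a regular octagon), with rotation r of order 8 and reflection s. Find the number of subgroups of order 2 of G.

|G| = 16 and 2 | 16, so subgroups of order 2 are possible by Lagrange.
The subgroups of order 2 are: {e, r^2s}; {e, r^3s}; {e, r^4}; {e, r^4s}; … (9 in all).
So G has 9 subgroups of order 2.

9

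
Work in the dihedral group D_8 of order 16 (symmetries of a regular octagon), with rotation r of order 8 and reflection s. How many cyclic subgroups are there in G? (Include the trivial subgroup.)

12

Group the elements of G by the cyclic subgroup they generate; each cyclic subgroup of order d accounts for φ(d) elements.
Cyclic subgroups by order — order 1: 1; order 2: 9; order 4: 1; order 8: 1.
Total: 12.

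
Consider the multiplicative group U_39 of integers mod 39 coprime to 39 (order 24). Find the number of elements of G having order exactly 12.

The elements of order 12 are: 2, 7, 11, 19, 20, 28, 32, 37.
That's 8.

8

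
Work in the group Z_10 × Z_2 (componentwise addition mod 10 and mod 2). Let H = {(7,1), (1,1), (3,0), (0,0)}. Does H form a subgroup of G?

No

(1,1) ∈ H but its inverse (9,1) ∉ H, so H is not a subgroup.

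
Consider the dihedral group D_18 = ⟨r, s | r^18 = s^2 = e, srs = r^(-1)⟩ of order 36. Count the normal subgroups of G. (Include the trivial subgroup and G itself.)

G has 45 subgroups. Checking conjugation-invariance by order — order 1: 1/1 normal; order 2: 1/19 normal; order 3: 1/1 normal; order 4: 0/9 normal; order 6: 1/7 normal; order 9: 1/1 normal; order 12: 0/3 normal; order 18: 3/3 normal; order 36: 1/1 normal.
Total normal subgroups: 9.

9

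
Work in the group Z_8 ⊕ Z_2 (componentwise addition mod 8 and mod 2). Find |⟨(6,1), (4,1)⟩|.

|⟨(6,1)⟩| = 4 and |⟨(4,1)⟩| = 2, so |H| is a multiple of lcm(4, 2) = 4 and divides |G| = 16.
Closing under the operation: H = {(0,0), (0,1), (2,0), (2,1), (4,0), (4,1), (6,0), (6,1)}, so |H| = 8.

8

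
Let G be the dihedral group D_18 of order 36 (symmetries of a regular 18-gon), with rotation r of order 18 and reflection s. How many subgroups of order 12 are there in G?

|G| = 36 and 12 | 36, so subgroups of order 12 are possible by Lagrange.
The subgroups of order 12 are: {e, r^3, r^6, r^9, r^12, r^15, rs, r^4s, r^7s, r^10s, r^13s, r^16s}; {e, r^3, r^6, r^9, r^12, r^15, r^2s, r^5s, r^8s, r^11s, r^14s, r^17s}; {e, r^3, r^6, r^9, r^12, r^15, s, r^3s, r^6s, r^9s, r^12s, r^15s}.
So G has 3 subgroups of order 12.

3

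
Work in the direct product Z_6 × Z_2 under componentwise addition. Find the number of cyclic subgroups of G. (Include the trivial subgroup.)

Each element a generates a cyclic subgroup ⟨a⟩; distinct elements may generate the same one (a cyclic group of order d has φ(d) generators).
Cyclic subgroups by order — order 1: 1; order 2: 3; order 3: 1; order 6: 3.
Total: 8.

8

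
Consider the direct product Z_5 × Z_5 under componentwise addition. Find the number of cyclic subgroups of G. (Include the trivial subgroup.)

7

A cyclic subgroup of order d is generated by each of its φ(d) elements of order d, so the cyclic subgroups of order d number (#elements of order d)/φ(d).
Cyclic subgroups by order — order 1: 1; order 5: 6.
Total: 7.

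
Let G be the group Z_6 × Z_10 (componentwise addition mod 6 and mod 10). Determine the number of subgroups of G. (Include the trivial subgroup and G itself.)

|G| = 60, so by Lagrange every subgroup order divides 60. Divisors: 1, 2, 3, 4, 5, 6, 10, 12, 15, 20, 30, 60.
Subgroups by order — order 1: 1; order 2: 3; order 3: 1; order 4: 1; order 5: 1; order 6: 3; order 10: 3; order 12: 1; order 15: 1; order 20: 1; order 30: 3; order 60: 1.
Total: 1 + 3 + 1 + 1 + 1 + 3 + 3 + 1 + 1 + 1 + 3 + 1 = 20.

20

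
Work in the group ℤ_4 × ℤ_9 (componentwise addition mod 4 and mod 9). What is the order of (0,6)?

The order of (0,6) in Z_4 × Z_9 is lcm(ord(0) in Z_4, ord(6) in Z_9).
ord(0) = 1 and ord(6) = 3, so |⟨(0,6)⟩| = lcm(1, 3) = 3.

3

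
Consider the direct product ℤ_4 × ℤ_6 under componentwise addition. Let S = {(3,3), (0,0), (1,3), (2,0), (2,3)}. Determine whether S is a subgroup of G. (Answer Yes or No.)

|S| = 5 does not divide |G| = 24, so by Lagrange S is not a subgroup.

No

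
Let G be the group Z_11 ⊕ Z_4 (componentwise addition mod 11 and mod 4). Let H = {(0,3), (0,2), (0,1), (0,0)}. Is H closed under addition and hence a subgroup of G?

|H| = 4 divides |G| = 44, consistent with Lagrange.
H contains the identity, every element's inverse is in H, and H is closed under +: it is a subgroup.
In fact H = ⟨(0,1)⟩.

Yes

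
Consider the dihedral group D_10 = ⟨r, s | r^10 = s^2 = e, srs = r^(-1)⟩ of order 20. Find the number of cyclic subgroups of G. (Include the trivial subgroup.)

Each element a generates a cyclic subgroup ⟨a⟩; distinct elements may generate the same one (a cyclic group of order d has φ(d) generators).
Cyclic subgroups by order — order 1: 1; order 2: 11; order 5: 1; order 10: 1.
Total: 14.

14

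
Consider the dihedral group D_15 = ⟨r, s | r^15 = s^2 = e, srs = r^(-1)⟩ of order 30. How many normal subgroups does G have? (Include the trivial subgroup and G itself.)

5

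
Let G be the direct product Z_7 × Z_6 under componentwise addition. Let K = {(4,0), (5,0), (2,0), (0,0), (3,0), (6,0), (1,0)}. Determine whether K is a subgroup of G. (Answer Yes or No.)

|K| = 7 divides |G| = 42, consistent with Lagrange.
K contains the identity, every element's inverse is in K, and K is closed under +: it is a subgroup.
In fact K = ⟨(4,0)⟩.

Yes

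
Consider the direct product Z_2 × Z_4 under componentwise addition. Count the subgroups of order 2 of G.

3

|G| = 8 and 2 | 8, so subgroups of order 2 are possible by Lagrange.
The subgroups of order 2 are: {(0,0), (0,2)}; {(0,0), (1,0)}; {(0,0), (1,2)}.
So G has 3 subgroups of order 2.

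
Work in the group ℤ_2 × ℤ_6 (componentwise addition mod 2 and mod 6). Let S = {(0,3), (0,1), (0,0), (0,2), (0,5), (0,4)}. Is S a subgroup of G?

|S| = 6 divides |G| = 12, consistent with Lagrange.
S contains the identity, every element's inverse is in S, and S is closed under +: it is a subgroup.
In fact S = ⟨(0,1)⟩.

Yes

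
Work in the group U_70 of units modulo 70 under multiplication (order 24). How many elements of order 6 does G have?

6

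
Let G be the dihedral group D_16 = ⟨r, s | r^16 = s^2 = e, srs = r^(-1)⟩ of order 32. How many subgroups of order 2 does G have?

|G| = 32 and 2 | 32, so subgroups of order 2 are possible by Lagrange.
The subgroups of order 2 are: {e, r^10s}; {e, r^11s}; {e, r^12s}; {e, r^13s}; … (17 in all).
So G has 17 subgroups of order 2.

17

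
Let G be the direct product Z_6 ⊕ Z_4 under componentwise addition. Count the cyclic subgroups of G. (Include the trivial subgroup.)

Group the elements of G by the cyclic subgroup they generate; each cyclic subgroup of order d accounts for φ(d) elements.
Cyclic subgroups by order — order 1: 1; order 2: 3; order 3: 1; order 4: 2; order 6: 3; order 12: 2.
Total: 12.

12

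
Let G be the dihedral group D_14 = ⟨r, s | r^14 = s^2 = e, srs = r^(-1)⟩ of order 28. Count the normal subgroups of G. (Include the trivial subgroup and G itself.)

G has 28 subgroups. Checking conjugation-invariance by order — order 1: 1/1 normal; order 2: 1/15 normal; order 4: 0/7 normal; order 7: 1/1 normal; order 14: 3/3 normal; order 28: 1/1 normal.
Total normal subgroups: 7.

7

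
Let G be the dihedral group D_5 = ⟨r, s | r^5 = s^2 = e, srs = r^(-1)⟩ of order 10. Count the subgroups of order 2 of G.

5

|G| = 10 and 2 | 10, so subgroups of order 2 are possible by Lagrange.
The subgroups of order 2 are: {e, r^2s}; {e, r^3s}; {e, r^4s}; {e, rs}; … (5 in all).
So G has 5 subgroups of order 2.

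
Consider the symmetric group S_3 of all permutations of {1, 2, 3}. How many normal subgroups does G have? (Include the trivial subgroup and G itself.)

3

G has 6 subgroups. Checking conjugation-invariance by order — order 1: 1/1 normal; order 2: 0/3 normal; order 3: 1/1 normal; order 6: 1/1 normal.
Total normal subgroups: 3.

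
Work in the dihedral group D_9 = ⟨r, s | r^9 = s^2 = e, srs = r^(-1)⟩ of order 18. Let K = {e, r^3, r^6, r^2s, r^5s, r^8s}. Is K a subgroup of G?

Yes

|K| = 6 divides |G| = 18, consistent with Lagrange.
K contains the identity, every element's inverse is in K, and K is closed under ·: it is a subgroup.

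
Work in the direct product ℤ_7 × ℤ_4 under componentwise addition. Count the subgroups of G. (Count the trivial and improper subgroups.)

6

|G| = 28, so by Lagrange every subgroup order divides 28. Divisors: 1, 2, 4, 7, 14, 28.
Subgroups by order — order 1: 1; order 2: 1; order 4: 1; order 7: 1; order 14: 1; order 28: 1.
Total: 1 + 1 + 1 + 1 + 1 + 1 = 6.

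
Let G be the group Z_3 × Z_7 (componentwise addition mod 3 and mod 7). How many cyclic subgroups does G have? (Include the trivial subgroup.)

A cyclic subgroup of order d is generated by each of its φ(d) elements of order d, so the cyclic subgroups of order d number (#elements of order d)/φ(d).
Cyclic subgroups by order — order 1: 1; order 3: 1; order 7: 1; order 21: 1.
Total: 4.

4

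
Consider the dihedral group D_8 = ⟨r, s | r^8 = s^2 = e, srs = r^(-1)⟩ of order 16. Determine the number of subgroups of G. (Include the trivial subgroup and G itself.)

19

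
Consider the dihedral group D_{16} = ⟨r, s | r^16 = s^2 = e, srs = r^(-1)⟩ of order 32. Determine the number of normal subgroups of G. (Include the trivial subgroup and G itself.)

8

G has 36 subgroups. Checking conjugation-invariance by order — order 1: 1/1 normal; order 2: 1/17 normal; order 4: 1/9 normal; order 8: 1/5 normal; order 16: 3/3 normal; order 32: 1/1 normal.
Total normal subgroups: 8.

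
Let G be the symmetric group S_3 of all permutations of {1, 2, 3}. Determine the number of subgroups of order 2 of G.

|G| = 6 and 2 | 6, so subgroups of order 2 are possible by Lagrange.
The subgroups of order 2 are: {e, (1 2)}; {e, (1 3)}; {e, (2 3)}.
So G has 3 subgroups of order 2.

3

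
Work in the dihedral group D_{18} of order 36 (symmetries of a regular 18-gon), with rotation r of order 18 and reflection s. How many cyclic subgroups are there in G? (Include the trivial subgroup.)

24

A cyclic subgroup of order d is generated by each of its φ(d) elements of order d, so the cyclic subgroups of order d number (#elements of order d)/φ(d).
Cyclic subgroups by order — order 1: 1; order 2: 19; order 3: 1; order 6: 1; order 9: 1; order 18: 1.
Total: 24.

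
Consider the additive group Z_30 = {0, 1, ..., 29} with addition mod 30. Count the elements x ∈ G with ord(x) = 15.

8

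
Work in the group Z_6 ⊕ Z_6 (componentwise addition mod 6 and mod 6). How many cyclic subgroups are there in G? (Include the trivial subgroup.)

20

Each element a generates a cyclic subgroup ⟨a⟩; distinct elements may generate the same one (a cyclic group of order d has φ(d) generators).
Cyclic subgroups by order — order 1: 1; order 2: 3; order 3: 4; order 6: 12.
Total: 20.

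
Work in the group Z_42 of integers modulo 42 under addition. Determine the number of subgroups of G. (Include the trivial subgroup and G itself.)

8

A cyclic group of order 42 has exactly one subgroup for each divisor of 42.
Divisors of 42: 1, 2, 3, 6, 7, 14, 21, 42.
So Z_42 has 8 subgroups.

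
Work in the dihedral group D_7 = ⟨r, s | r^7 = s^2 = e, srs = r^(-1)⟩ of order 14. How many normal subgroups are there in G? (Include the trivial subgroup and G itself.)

G has 10 subgroups. Checking conjugation-invariance by order — order 1: 1/1 normal; order 2: 0/7 normal; order 7: 1/1 normal; order 14: 1/1 normal.
Total normal subgroups: 3.

3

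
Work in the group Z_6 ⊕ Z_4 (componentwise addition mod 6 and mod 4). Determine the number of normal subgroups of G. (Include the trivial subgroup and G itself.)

16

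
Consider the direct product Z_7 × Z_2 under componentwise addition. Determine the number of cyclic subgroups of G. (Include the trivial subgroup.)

4

Group the elements of G by the cyclic subgroup they generate; each cyclic subgroup of order d accounts for φ(d) elements.
Cyclic subgroups by order — order 1: 1; order 2: 1; order 7: 1; order 14: 1.
Total: 4.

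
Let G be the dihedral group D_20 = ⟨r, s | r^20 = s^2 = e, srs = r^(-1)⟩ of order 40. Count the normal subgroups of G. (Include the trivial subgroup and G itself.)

9

G has 48 subgroups. Checking conjugation-invariance by order — order 1: 1/1 normal; order 2: 1/21 normal; order 4: 1/11 normal; order 5: 1/1 normal; order 8: 0/5 normal; order 10: 1/5 normal; order 20: 3/3 normal; order 40: 1/1 normal.
Total normal subgroups: 9.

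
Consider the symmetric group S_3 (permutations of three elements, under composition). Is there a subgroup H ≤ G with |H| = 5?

5 does not divide |G| = 6, so by Lagrange no subgroup of order 5 exists.

No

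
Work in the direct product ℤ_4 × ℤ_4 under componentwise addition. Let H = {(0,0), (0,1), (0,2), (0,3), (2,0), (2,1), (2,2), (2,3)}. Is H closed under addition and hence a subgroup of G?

Yes

|H| = 8 divides |G| = 16, consistent with Lagrange.
H contains the identity, every element's inverse is in H, and H is closed under +: it is a subgroup.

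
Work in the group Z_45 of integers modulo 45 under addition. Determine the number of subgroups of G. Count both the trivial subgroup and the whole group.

A cyclic group of order 45 has exactly one subgroup for each divisor of 45.
Divisors of 45: 1, 3, 5, 9, 15, 45.
So Z_45 has 6 subgroups.

6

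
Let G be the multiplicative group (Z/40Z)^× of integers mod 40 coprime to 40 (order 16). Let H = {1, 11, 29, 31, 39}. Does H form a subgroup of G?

No

|H| = 5 does not divide |G| = 16, so by Lagrange H is not a subgroup.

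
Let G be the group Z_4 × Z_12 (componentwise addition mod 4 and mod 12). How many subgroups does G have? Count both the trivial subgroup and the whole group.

|G| = 48, so by Lagrange every subgroup order divides 48. Divisors: 1, 2, 3, 4, 6, 8, 12, 16, 24, 48.
Subgroups by order — order 1: 1; order 2: 3; order 3: 1; order 4: 7; order 6: 3; order 8: 3; order 12: 7; order 16: 1; order 24: 3; order 48: 1.
Total: 1 + 3 + 1 + 7 + 3 + 3 + 7 + 1 + 3 + 1 = 30.

30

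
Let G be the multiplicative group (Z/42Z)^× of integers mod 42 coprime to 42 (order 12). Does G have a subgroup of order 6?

6 | 12. A subgroup of order 6 is {1, 11, 23, 25, 29, 37}.

Yes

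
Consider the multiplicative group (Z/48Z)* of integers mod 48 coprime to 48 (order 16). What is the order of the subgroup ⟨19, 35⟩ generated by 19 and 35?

|⟨19⟩| = 4 and |⟨35⟩| = 4, so |H| is a multiple of lcm(4, 4) = 4 and divides |G| = 16.
Closing under the operation: H = {1, 11, 17, 19, 25, 35, 41, 43}, so |H| = 8.

8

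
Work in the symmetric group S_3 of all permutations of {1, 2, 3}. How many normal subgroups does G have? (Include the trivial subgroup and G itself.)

G has 6 subgroups. Checking conjugation-invariance by order — order 1: 1/1 normal; order 2: 0/3 normal; order 3: 1/1 normal; order 6: 1/1 normal.
Total normal subgroups: 3.

3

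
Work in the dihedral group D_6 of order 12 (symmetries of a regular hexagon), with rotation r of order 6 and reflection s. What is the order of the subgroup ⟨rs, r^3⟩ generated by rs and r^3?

|⟨rs⟩| = 2 and |⟨r^3⟩| = 2, so |H| is a multiple of lcm(2, 2) = 2 and divides |G| = 12.
Closing under the operation: H = {e, r^3, rs, r^4s}, so |H| = 4.

4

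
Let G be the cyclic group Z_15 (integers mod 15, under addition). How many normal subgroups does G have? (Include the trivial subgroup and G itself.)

4

G is abelian, so every subgroup is normal.
G has 4 subgroups in total, hence 4 normal subgroups.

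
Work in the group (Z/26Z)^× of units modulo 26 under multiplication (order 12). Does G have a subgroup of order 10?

10 does not divide |G| = 12, so by Lagrange no subgroup of order 10 exists.

No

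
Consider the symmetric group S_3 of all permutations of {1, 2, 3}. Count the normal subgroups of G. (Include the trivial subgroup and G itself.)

3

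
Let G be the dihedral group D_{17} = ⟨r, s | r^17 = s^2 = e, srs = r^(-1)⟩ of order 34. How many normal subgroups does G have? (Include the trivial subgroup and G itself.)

G has 20 subgroups. Checking conjugation-invariance by order — order 1: 1/1 normal; order 2: 0/17 normal; order 17: 1/1 normal; order 34: 1/1 normal.
Total normal subgroups: 3.

3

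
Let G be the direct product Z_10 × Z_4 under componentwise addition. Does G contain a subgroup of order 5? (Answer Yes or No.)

Yes

5 | 40. A subgroup of order 5 is {(0,0), (2,0), (4,0), (6,0), (8,0)}.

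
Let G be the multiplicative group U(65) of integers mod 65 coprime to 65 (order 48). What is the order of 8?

Compute successive powers of 8 mod 65: 8, 64, 57, 1; 8^4 ≡ 1 (mod 65).
So |⟨8⟩| = 4.

4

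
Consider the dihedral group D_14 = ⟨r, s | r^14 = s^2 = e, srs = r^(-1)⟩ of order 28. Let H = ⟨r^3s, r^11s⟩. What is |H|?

14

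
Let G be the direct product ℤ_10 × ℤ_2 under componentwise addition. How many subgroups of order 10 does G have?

3

|G| = 20 and 10 | 20, so subgroups of order 10 are possible by Lagrange.
The subgroups of order 10 are: {(0,0), (0,1), (2,0), (2,1), (4,0), (4,1), (6,0), (6,1), (8,0), (8,1)}; {(0,0), (1,0), (2,0), (3,0), (4,0), (5,0), (6,0), (7,0), (8,0), (9,0)}; {(0,0), (1,1), (2,0), (3,1), (4,0), (5,1), (6,0), (7,1), (8,0), (9,1)}.
So G has 3 subgroups of order 10.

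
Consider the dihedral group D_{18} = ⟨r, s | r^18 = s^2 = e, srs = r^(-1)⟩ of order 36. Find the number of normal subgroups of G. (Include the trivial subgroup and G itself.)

G has 45 subgroups. Checking conjugation-invariance by order — order 1: 1/1 normal; order 2: 1/19 normal; order 3: 1/1 normal; order 4: 0/9 normal; order 6: 1/7 normal; order 9: 1/1 normal; order 12: 0/3 normal; order 18: 3/3 normal; order 36: 1/1 normal.
Total normal subgroups: 9.

9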